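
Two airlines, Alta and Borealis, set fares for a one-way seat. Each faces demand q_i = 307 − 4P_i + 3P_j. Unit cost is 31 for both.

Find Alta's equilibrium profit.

12188.16

Alta's profit: π = (P_{Alta} − 31)(307 − 4P_{Alta} + 3P_{Borealis}).
∂π/∂P_{Alta} = 431 − 8P_{Alta} + 3P_{Borealis} = 0 ⇒ P_{Alta} = 53.875 + 0.375P_{Borealis}.
By symmetry P_{Borealis} = P_{Alta}; substituting into the reaction function, 0.625P_{Alta} = 53.875 and P_{Alta} = 86.2.
q_{Alta} = 307 − 4·86.2 + 3·86.2 = 220.8.
Profit = (86.2 − 31)·220.8 = 12188.16.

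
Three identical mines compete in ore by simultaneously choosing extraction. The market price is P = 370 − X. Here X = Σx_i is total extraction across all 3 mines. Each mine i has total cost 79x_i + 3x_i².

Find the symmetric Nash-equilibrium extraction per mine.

29.1

A representative mine's profit is π_i = x_i(370 − X) − 79x_i − 3x_i², with X = x_i + Σ_{j≠i} x_j.
First-order condition: 291 − 8x_i − Σ_{j≠i} x_j = 0.
Imposing symmetry (x_j = x for all j) turns Σ_{j≠i} x_j into 2x, so 291 = 10x and x = 29.1.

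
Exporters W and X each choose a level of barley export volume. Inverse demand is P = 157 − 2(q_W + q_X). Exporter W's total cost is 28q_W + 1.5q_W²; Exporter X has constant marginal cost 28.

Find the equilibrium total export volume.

Exporter W's profit: π = q_W(157 − 2(q_W + q_X)) − 28q_W − 1.5q_W².
∂π/∂q_W = 129 − 7q_W − 2q_X = 0, so q_W = 129/7 − (2/7)q_X.
For X: ∂π/∂q_X = 129 − 4q_X − 2q_W = 0 ⇒ q_X = 32.25 − 0.5q_W.
Substituting the second reaction function into the first: q_W = 129/7 − (2/7)(32.25 − 0.5q_W), which gives (6/7)q_W = 129/14 ⇒ q_W = 10.75.
Then q_X = 32.25 − 0.5·10.75 = 26.875.
Total export volume: 10.75 + 26.875 = 37.625.

37.625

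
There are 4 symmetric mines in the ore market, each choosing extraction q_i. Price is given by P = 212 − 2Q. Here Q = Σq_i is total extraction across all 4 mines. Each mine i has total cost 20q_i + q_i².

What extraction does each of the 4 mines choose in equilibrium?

16

A representative mine's profit is π_i = q_i(212 − 2Q) − 20q_i − q_i², with Q = q_i + Σ_{j≠i} q_j.
First-order condition: 192 − 6q_i − 2Σ_{j≠i} q_j = 0.
Imposing symmetry (q_j = q for all j) turns Σ_{j≠i} q_j into 3q, so 192 = 12q and q = 16.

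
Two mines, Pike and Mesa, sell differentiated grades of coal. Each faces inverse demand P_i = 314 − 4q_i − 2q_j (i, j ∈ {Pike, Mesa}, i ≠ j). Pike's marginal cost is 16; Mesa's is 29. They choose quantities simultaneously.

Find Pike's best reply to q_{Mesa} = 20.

Mine Pike's profit: π = q_{Pike}(314 − 4q_{Pike} − 2q_{Mesa}) − 16q_{Pike}.
∂π/∂q_{Pike} = 298 − 8q_{Pike} − 2q_{Mesa} = 0 ⇒ q_{Pike} = 37.25 − 0.25q_{Mesa}.
At q_{Mesa} = 20: q_{Pike} = 37.25 − 0.25·20 = 32.25.

32.25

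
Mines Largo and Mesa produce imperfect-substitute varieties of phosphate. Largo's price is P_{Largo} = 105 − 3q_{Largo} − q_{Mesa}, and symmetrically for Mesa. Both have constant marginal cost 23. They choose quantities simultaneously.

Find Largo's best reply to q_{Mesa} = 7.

Mine Largo's profit: π = q_{Largo}(105 − 3q_{Largo} − q_{Mesa}) − 23q_{Largo}.
∂π/∂q_{Largo} = 82 − 6q_{Largo} − q_{Mesa} = 0 ⇒ q_{Largo} = 41/3 − (1/6)q_{Mesa}.
At q_{Mesa} = 7: q_{Largo} = 41/3 − (1/6)·7 = 12.5.

12.5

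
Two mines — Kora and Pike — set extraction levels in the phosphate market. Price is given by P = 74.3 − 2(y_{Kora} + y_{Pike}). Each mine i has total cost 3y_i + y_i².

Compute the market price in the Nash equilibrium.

Mine Kora's profit: π = y_{Kora}(74.3 − 2(y_{Kora} + y_{Pike})) − 3y_{Kora} − y_{Kora}².
∂π/∂y_{Kora} = 71.3 − 6y_{Kora} − 2y_{Pike} = 0, so y_{Kora} = 713/60 − (1/3)y_{Pike}.
By symmetry y_{Pike} = y_{Kora}; substituting into the reaction function, (4/3)y_{Kora} = 713/60 and y_{Kora} = 8.9125.
Equilibrium price: P = 74.3 − 2·17.825 = 38.65.

38.65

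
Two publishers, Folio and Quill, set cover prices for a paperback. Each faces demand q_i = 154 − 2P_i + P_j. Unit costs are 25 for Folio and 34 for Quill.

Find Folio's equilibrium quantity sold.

88.4

Folio's profit: π = (P_{Folio} − 25)(154 − 2P_{Folio} + P_{Quill}).
∂π/∂P_{Folio} = 204 − 4P_{Folio} + P_{Quill} = 0 ⇒ P_{Folio} = 51 + 0.25P_{Quill}.
Similarly P_{Quill} = 55.5 + 0.25P_{Folio}.
Solving the two reaction functions simultaneously: (1 − (0.25)(0.25))P_{Folio} = 51 + 0.25·55.5, so 0.9375P_{Folio} = 64.875 and P_{Folio} = 69.2.
Then P_{Quill} = 55.5 + 0.25·69.2 = 72.8.
q_{Folio} = 154 − 2·69.2 + 72.8 = 88.4.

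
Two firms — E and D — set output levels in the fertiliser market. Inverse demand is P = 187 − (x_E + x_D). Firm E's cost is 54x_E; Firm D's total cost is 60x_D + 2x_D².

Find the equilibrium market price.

Firm E's profit: π = x_E(187 − (x_E + x_D)) − 54x_E.
∂π/∂x_E = 133 − 2x_E − x_D = 0, so x_E = 66.5 − 0.5x_D.
For D: ∂π/∂x_D = 127 − 6x_D − x_E = 0 ⇒ x_D = 127/6 − (1/6)x_E.
Substituting the second reaction function into the first: x_E = 66.5 − 0.5(127/6 − (1/6)x_E), which gives (11/12)x_E = 671/12 ⇒ x_E = 61.
Then x_D = 127/6 − (1/6)·61 = 11.
Equilibrium price: P = 187 − 72 = 115.

115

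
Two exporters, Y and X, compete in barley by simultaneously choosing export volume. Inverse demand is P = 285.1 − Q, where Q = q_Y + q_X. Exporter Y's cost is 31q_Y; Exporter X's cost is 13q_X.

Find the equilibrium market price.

109.7

Exporter Y's profit: π = q_Y(285.1 − (q_Y + q_X)) − 31q_Y.
∂π/∂q_Y = 254.1 − 2q_Y − q_X = 0, so q_Y = 127.05 − 0.5q_X.
By the same steps for X: q_X = 136.05 − 0.5q_Y.
Substituting the second reaction function into the first: q_Y = 127.05 − 0.5(136.05 − 0.5q_Y), which gives 0.75q_Y = 59.025 ⇒ q_Y = 78.7.
Then q_X = 136.05 − 0.5·78.7 = 96.7.
Equilibrium price: P = 285.1 − 175.4 = 109.7.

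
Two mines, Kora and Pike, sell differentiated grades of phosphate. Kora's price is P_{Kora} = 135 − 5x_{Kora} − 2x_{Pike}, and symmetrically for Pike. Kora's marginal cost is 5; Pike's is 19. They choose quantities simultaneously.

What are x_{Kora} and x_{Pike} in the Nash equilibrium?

11.125, 9.375

Mine Kora's profit: π = x_{Kora}(135 − 5x_{Kora} − 2x_{Pike}) − 5x_{Kora}.
∂π/∂x_{Kora} = 130 − 10x_{Kora} − 2x_{Pike} = 0 ⇒ x_{Kora} = 13 − 0.2x_{Pike}.
Similarly x_{Pike} = 11.6 − 0.2x_{Kora}.
Solving the two reaction functions simultaneously: (1 − (−0.2)(−0.2))x_{Kora} = 13 − 0.2·11.6, so 0.96x_{Kora} = 10.68 and x_{Kora} = 11.125.
Then x_{Pike} = 11.6 − 0.2·11.125 = 9.375.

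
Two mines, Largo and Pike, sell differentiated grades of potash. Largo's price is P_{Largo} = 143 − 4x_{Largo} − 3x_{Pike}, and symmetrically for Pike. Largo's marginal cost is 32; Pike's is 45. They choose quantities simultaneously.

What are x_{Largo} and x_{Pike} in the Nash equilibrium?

Mine Largo's profit: π = x_{Largo}(143 − 4x_{Largo} − 3x_{Pike}) − 32x_{Largo}.
∂π/∂x_{Largo} = 111 − 8x_{Largo} − 3x_{Pike} = 0 ⇒ x_{Largo} = 13.875 − 0.375x_{Pike}.
Similarly x_{Pike} = 12.25 − 0.375x_{Largo}.
Solving the two reaction functions simultaneously: (1 − (−0.375)(−0.375))x_{Largo} = 13.875 − 0.375·12.25, so (55/64)x_{Largo} = 297/32 and x_{Largo} = 10.8.
Then x_{Pike} = 12.25 − 0.375·10.8 = 8.2.

10.8, 8.2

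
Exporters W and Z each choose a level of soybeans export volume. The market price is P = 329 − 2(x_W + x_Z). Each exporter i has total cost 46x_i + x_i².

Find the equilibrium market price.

Exporter W's profit: π = x_W(329 − 2(x_W + x_Z)) − 46x_W − x_W².
∂π/∂x_W = 283 − 6x_W − 2x_Z = 0, so x_W = 283/6 − (1/3)x_Z.
The game is symmetric, so in equilibrium x_Z = x_W: the reaction function gives (4/3)x_W = 283/6, hence x_W = 35.375.
Equilibrium price: P = 329 − 2·70.75 = 187.5.

187.5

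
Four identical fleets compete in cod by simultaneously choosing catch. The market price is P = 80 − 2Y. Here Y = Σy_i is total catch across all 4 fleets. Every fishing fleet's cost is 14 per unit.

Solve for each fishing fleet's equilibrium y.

6.6

A representative fishing fleet's profit is π_i = y_i(80 − 2Y) − 14y_i, with Y = y_i + Σ_{j≠i} y_j.
First-order condition: 66 − 4y_i − 2Σ_{j≠i} y_j = 0.
Imposing symmetry (y_j = y for all j) turns Σ_{j≠i} y_j into 3y, so 66 = 10y and y = 6.6.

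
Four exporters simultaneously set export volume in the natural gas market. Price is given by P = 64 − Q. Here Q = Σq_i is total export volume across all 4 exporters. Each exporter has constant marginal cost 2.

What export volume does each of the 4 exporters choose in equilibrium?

A representative exporter's profit is π_i = q_i(64 − Q) − 2q_i, with Q = q_i + Σ_{j≠i} q_j.
First-order condition: 62 − 2q_i − Σ_{j≠i} q_j = 0.
With identical exporters, set every q_j = q: then 62 − 2q − 3q = 0, i.e. q = 62/5 = 12.4.

12.4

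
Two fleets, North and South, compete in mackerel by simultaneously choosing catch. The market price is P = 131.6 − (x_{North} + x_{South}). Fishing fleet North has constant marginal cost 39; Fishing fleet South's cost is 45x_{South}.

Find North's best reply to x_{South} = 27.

Fishing fleet North's profit: π = x_{North}(131.6 − (x_{North} + x_{South})) − 39x_{North}.
∂π/∂x_{North} = 92.6 − 2x_{North} − x_{South} = 0, so x_{North} = 46.3 − 0.5x_{South}.
At x_{South} = 27: x_{North} = 46.3 − 0.5·27 = 32.8.

32.8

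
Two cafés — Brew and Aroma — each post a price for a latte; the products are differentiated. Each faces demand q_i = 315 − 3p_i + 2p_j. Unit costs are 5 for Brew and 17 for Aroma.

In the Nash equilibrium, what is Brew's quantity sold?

Brew's profit: π = (p_{Brew} − 5)(315 − 3p_{Brew} + 2p_{Aroma}).
∂π/∂p_{Brew} = 330 − 6p_{Brew} + 2p_{Aroma} = 0 ⇒ p_{Brew} = 55 + (1/3)p_{Aroma}.
Similarly p_{Aroma} = 61 + (1/3)p_{Brew}.
Plugging p_{Aroma} into Brew's best response: p_{Brew} = 55 + (1/3)(61 + (1/3)p_{Brew}) ⇒ (8/9)p_{Brew} = 226/3, so p_{Brew} = 84.75.
Then p_{Aroma} = 61 + (1/3)·84.75 = 89.25.
q_{Brew} = 315 − 3·84.75 + 2·89.25 = 239.25.

239.25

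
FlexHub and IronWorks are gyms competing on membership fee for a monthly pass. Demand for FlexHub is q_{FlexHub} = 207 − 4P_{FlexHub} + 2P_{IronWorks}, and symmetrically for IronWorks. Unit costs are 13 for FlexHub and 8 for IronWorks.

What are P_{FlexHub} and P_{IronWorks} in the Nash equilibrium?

42.5, 40.5

FlexHub's profit: π = (P_{FlexHub} − 13)(207 − 4P_{FlexHub} + 2P_{IronWorks}).
∂π/∂P_{FlexHub} = 259 − 8P_{FlexHub} + 2P_{IronWorks} = 0 ⇒ P_{FlexHub} = 32.375 + 0.25P_{IronWorks}.
Similarly P_{IronWorks} = 29.875 + 0.25P_{FlexHub}.
Substituting the second reaction function into the first: P_{FlexHub} = 32.375 + 0.25(29.875 + 0.25P_{FlexHub}), which gives 0.9375P_{FlexHub} = 1275/32 ⇒ P_{FlexHub} = 42.5.
Then P_{IronWorks} = 29.875 + 0.25·42.5 = 40.5.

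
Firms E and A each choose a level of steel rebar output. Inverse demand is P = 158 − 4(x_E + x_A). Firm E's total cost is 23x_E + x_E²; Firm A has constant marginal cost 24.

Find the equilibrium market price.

74

Firm E's profit: π = x_E(158 − 4(x_E + x_A)) − 23x_E − x_E².
∂π/∂x_E = 135 − 10x_E − 4x_A = 0, so x_E = 13.5 − 0.4x_A.
For A: ∂π/∂x_A = 134 − 8x_A − 4x_E = 0 ⇒ x_A = 16.75 − 0.5x_E.
Substituting the second reaction function into the first: x_E = 13.5 − 0.4(16.75 − 0.5x_E), which gives 0.8x_E = 6.8 ⇒ x_E = 8.5.
Then x_A = 16.75 − 0.5·8.5 = 12.5.
Equilibrium price: P = 158 − 4·21 = 74.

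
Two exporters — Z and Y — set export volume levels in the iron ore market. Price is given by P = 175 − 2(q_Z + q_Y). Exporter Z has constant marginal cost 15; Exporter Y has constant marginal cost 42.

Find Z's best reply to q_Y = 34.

23

Exporter Z's profit: π = q_Z(175 − 2(q_Z + q_Y)) − 15q_Z.
∂π/∂q_Z = 160 − 4q_Z − 2q_Y = 0, so q_Z = 40 − 0.5q_Y.
At q_Y = 34: q_Z = 40 − 0.5·34 = 23.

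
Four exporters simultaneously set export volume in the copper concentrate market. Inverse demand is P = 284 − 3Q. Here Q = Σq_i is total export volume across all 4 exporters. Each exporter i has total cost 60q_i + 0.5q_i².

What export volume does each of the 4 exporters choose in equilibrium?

14

A representative exporter's profit is π_i = q_i(284 − 3Q) − 60q_i − 0.5q_i², with Q = q_i + Σ_{j≠i} q_j.
First-order condition: 224 − 7q_i − 3Σ_{j≠i} q_j = 0.
Imposing symmetry (q_j = q for all j) turns Σ_{j≠i} q_j into 3q, so 224 = 16q and q = 14.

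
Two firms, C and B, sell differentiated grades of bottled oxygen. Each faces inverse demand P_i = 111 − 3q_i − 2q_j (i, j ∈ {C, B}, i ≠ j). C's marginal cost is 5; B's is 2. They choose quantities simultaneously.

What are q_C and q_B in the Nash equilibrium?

Firm C's profit: π = q_C(111 − 3q_C − 2q_B) − 5q_C.
∂π/∂q_C = 106 − 6q_C − 2q_B = 0 ⇒ q_C = 53/3 − (1/3)q_B.
Similarly q_B = 109/6 − (1/3)q_C.
Solving the two reaction functions simultaneously: (1 − (−1/3)(−1/3))q_C = 53/3 − (1/3)·(109/6), so (8/9)q_C = 209/18 and q_C = 13.0625.
Then q_B = 109/6 − (1/3)·13.0625 = 13.8125.

13.0625, 13.8125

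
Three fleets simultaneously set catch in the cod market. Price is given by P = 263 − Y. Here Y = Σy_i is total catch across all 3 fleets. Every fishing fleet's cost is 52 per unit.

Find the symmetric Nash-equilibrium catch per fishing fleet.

A representative fishing fleet's profit is π_i = y_i(263 − Y) − 52y_i, with Y = y_i + Σ_{j≠i} y_j.
First-order condition: 211 − 2y_i − Σ_{j≠i} y_j = 0.
With identical fishing fleets, set every y_j = y: then 211 − 2y − 2y = 0, i.e. y = 211/4 = 52.75.

52.75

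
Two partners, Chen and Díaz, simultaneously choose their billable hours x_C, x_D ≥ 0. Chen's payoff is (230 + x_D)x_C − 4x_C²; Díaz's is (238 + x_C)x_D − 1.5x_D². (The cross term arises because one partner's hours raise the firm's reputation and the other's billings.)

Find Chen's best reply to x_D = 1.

Expanding Chen's payoff: 230x_C + x_Dx_C − 4x_C².
∂π/∂x_C = 230 + x_D − 8x_C = 0, so x_C = 28.75 + 0.125x_D.
At x_D = 1: x_C = 28.75 + 0.125·1 = 28.875.

28.875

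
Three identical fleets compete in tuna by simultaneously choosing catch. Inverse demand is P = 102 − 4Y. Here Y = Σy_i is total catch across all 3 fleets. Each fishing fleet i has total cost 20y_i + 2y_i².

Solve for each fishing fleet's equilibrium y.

4.1

A representative fishing fleet's profit is π_i = y_i(102 − 4Y) − 20y_i − 2y_i², with Y = y_i + Σ_{j≠i} y_j.
First-order condition: 82 − 12y_i − 4Σ_{j≠i} y_j = 0.
With identical fishing fleets, set every y_j = y: then 82 − 12y − 8y = 0, i.e. y = 82/20 = 4.1.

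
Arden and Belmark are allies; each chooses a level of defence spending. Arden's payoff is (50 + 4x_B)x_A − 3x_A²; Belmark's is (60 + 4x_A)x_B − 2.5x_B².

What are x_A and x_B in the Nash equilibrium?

Expanding Arden's payoff: 50x_A + 4x_Bx_A − 3x_A².
∂π/∂x_A = 50 + 4x_B − 6x_A = 0, so x_A = 25/3 + (2/3)x_B.
Likewise for Belmark: x_B = 12 + 0.8x_A.
Substituting the second reaction function into the first: x_A = 25/3 + (2/3)(12 + 0.8x_A), which gives (7/15)x_A = 49/3 ⇒ x_A = 35.
Then x_B = 12 + 0.8·35 = 40.

35, 40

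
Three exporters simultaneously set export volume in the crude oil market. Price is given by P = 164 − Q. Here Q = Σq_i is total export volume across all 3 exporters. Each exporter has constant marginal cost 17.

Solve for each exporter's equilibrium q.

A representative exporter's profit is π_i = q_i(164 − Q) − 17q_i, with Q = q_i + Σ_{j≠i} q_j.
First-order condition: 147 − 2q_i − Σ_{j≠i} q_j = 0.
Imposing symmetry (q_j = q for all j) turns Σ_{j≠i} q_j into 2q, so 147 = 4q and q = 36.75.

36.75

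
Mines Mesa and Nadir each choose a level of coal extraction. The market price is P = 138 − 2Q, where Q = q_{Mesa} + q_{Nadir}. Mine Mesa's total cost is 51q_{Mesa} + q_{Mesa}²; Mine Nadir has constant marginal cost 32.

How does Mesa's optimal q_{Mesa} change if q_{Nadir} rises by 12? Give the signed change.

-4

Mine Mesa's profit: π = q_{Mesa}(138 − 2(q_{Mesa} + q_{Nadir})) − 51q_{Mesa} − q_{Mesa}².
∂π/∂q_{Mesa} = 87 − 6q_{Mesa} − 2q_{Nadir} = 0, so q_{Mesa} = 14.5 − (1/3)q_{Nadir}.
The reaction-function slope is −1/3, so a 12-unit rise in q_{Nadir} moves q_{Mesa} by −1/3 × 12 = −4. Mesa's best response falls — the actions are strategic substitutes.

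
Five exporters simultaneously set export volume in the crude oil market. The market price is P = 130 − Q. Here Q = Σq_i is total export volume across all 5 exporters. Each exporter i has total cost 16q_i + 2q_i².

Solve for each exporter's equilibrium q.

11.4

A representative exporter's profit is π_i = q_i(130 − Q) − 16q_i − 2q_i², with Q = q_i + Σ_{j≠i} q_j.
First-order condition: 114 − 6q_i − Σ_{j≠i} q_j = 0.
With identical exporters, set every q_j = q: then 114 − 6q − 4q = 0, i.e. q = 114/10 = 11.4.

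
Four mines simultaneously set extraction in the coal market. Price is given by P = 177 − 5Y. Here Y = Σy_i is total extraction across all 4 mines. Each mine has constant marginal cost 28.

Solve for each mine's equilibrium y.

A representative mine's profit is π_i = y_i(177 − 5Y) − 28y_i, with Y = y_i + Σ_{j≠i} y_j.
First-order condition: 149 − 10y_i − 5Σ_{j≠i} y_j = 0.
Imposing symmetry (y_j = y for all j) turns Σ_{j≠i} y_j into 3y, so 149 = 25y and y = 5.96.

5.96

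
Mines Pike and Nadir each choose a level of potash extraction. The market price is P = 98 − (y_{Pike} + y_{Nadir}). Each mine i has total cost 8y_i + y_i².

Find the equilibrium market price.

62

Mine Pike's profit: π = y_{Pike}(98 − (y_{Pike} + y_{Nadir})) − 8y_{Pike} − y_{Pike}².
∂π/∂y_{Pike} = 90 − 4y_{Pike} − y_{Nadir} = 0, so y_{Pike} = 22.5 − 0.25y_{Nadir}.
Setting y_{Pike} = y_{Nadir} in the reaction function: y_{Pike} = 22.5 − 0.25y_{Pike}, so y_{Pike} = 22.5 / 1.25 = 18.
Equilibrium price: P = 98 − 36 = 62.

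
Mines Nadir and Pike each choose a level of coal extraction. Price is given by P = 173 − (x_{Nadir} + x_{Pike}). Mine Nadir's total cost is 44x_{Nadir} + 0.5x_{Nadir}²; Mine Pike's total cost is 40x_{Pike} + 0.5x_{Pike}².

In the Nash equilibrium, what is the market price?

Mine Nadir's profit: π = x_{Nadir}(173 − (x_{Nadir} + x_{Pike})) − 44x_{Nadir} − 0.5x_{Nadir}².
∂π/∂x_{Nadir} = 129 − 3x_{Nadir} − x_{Pike} = 0, so x_{Nadir} = 43 − (1/3)x_{Pike}.
By the same steps for Pike: x_{Pike} = 133/3 − (1/3)x_{Nadir}.
Solving the two reaction functions simultaneously: (1 − (−1/3)(−1/3))x_{Nadir} = 43 − (1/3)·(133/3), so (8/9)x_{Nadir} = 254/9 and x_{Nadir} = 31.75.
Then x_{Pike} = 133/3 − (1/3)·31.75 = 33.75.
Equilibrium price: P = 173 − 65.5 = 107.5.

107.5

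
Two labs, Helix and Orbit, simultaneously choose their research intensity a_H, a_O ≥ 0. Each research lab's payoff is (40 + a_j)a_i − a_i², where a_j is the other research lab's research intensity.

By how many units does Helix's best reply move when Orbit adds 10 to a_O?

Helix's payoff is (40 + a_O)a_H − a_H².
∂π/∂a_H = 40 + a_O − 2a_H = 0, so a_H = 20 + 0.5a_O.
The reaction-function slope is 0.5, so a 10-unit rise in a_O moves a_H by 0.5 × 10 = 5. Helix's best response rises — the actions are strategic complements.

5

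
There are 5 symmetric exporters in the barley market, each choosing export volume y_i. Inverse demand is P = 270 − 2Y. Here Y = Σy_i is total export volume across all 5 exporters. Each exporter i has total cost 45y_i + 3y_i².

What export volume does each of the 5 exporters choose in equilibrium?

A representative exporter's profit is π_i = y_i(270 − 2Y) − 45y_i − 3y_i², with Y = y_i + Σ_{j≠i} y_j.
First-order condition: 225 − 10y_i − 2Σ_{j≠i} y_j = 0.
In a symmetric equilibrium every exporter chooses the same y, so Σ_{j≠i} y_j = 4y. The condition becomes 225 − 18y = 0, giving y = 225/18 = 12.5.

12.5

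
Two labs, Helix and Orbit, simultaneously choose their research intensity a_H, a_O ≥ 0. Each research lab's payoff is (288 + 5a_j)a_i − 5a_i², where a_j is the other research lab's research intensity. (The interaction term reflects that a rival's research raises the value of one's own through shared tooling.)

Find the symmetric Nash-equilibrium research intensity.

Helix's payoff is (288 + 5a_O)a_H − 5a_H².
∂π/∂a_H = 288 + 5a_O − 10a_H = 0, so a_H = 28.8 + 0.5a_O.
By symmetry a_O = a_H; substituting into the reaction function, 0.5a_H = 28.8 and a_H = 57.6.

57.6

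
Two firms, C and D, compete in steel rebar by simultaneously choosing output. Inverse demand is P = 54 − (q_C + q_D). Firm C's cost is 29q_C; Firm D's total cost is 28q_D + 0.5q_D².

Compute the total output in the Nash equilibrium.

15.2

Firm C's profit: π = q_C(54 − (q_C + q_D)) − 29q_C.
∂π/∂q_C = 25 − 2q_C − q_D = 0, so q_C = 12.5 − 0.5q_D.
For D: ∂π/∂q_D = 26 − 3q_D − q_C = 0 ⇒ q_D = 26/3 − (1/3)q_C.
Solving the two reaction functions simultaneously: (1 − (−0.5)(−1/3))q_C = 12.5 − 0.5·(26/3), so (5/6)q_C = 49/6 and q_C = 9.8.
Then q_D = 26/3 − (1/3)·9.8 = 5.4.
Total output: 9.8 + 5.4 = 15.2.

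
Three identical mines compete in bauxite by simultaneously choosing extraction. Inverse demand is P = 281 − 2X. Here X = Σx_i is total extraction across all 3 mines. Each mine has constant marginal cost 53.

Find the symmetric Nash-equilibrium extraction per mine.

A representative mine's profit is π_i = x_i(281 − 2X) − 53x_i, with X = x_i + Σ_{j≠i} x_j.
First-order condition: 228 − 4x_i − 2Σ_{j≠i} x_j = 0.
With identical mines, set every x_j = x: then 228 − 4x − 4x = 0, i.e. x = 228/8 = 28.5.

28.5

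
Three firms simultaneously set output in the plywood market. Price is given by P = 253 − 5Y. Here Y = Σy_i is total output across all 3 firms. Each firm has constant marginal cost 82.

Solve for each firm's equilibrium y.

A representative firm's profit is π_i = y_i(253 − 5Y) − 82y_i, with Y = y_i + Σ_{j≠i} y_j.
First-order condition: 171 − 10y_i − 5Σ_{j≠i} y_j = 0.
In a symmetric equilibrium every firm chooses the same y, so Σ_{j≠i} y_j = 2y. The condition becomes 171 − 20y = 0, giving y = 171/20 = 8.55.

8.55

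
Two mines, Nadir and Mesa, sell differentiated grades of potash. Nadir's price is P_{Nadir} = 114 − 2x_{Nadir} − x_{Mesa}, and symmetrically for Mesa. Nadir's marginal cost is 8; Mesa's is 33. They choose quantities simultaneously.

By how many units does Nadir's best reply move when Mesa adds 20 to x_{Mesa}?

Mine Nadir's profit: π = x_{Nadir}(114 − 2x_{Nadir} − x_{Mesa}) − 8x_{Nadir}.
∂π/∂x_{Nadir} = 106 − 4x_{Nadir} − x_{Mesa} = 0 ⇒ x_{Nadir} = 26.5 − 0.25x_{Mesa}.
The reaction-function slope is −0.25, so a 20-unit rise in x_{Mesa} moves x_{Nadir} by −0.25 × 20 = −5. Nadir's best response falls — the actions are strategic substitutes.

-5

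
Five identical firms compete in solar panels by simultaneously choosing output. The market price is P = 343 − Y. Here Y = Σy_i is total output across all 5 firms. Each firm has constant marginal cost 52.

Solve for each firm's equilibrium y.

48.5

A representative firm's profit is π_i = y_i(343 − Y) − 52y_i, with Y = y_i + Σ_{j≠i} y_j.
First-order condition: 291 − 2y_i − Σ_{j≠i} y_j = 0.
In a symmetric equilibrium every firm chooses the same y, so Σ_{j≠i} y_j = 4y. The condition becomes 291 − 6y = 0, giving y = 291/6 = 48.5.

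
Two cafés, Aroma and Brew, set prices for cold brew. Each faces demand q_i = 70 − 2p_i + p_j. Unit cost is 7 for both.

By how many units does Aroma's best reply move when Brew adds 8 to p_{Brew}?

2

Aroma's profit: π = (p_{Aroma} − 7)(70 − 2p_{Aroma} + p_{Brew}).
∂π/∂p_{Aroma} = 84 − 4p_{Aroma} + p_{Brew} = 0 ⇒ p_{Aroma} = 21 + 0.25p_{Brew}.
The reaction-function slope is 0.25, so an 8-unit rise in p_{Brew} moves p_{Aroma} by 0.25 × 8 = 2. Aroma's best response rises — the actions are strategic complements.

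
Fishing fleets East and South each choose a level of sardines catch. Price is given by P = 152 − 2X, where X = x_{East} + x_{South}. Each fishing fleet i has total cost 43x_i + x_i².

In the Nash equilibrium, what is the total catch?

Fishing fleet East's profit: π = x_{East}(152 − 2(x_{East} + x_{South})) − 43x_{East} − x_{East}².
∂π/∂x_{East} = 109 − 6x_{East} − 2x_{South} = 0, so x_{East} = 109/6 − (1/3)x_{South}.
The game is symmetric, so in equilibrium x_{South} = x_{East}: the reaction function gives (4/3)x_{East} = 109/6, hence x_{East} = 13.625.
Total catch: 13.625 + 13.625 = 27.25.

27.25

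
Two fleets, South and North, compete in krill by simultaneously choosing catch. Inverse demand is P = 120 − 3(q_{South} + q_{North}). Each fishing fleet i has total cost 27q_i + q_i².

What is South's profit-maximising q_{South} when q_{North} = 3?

Fishing fleet South's profit: π = q_{South}(120 − 3(q_{South} + q_{North})) − 27q_{South} − q_{South}².
∂π/∂q_{South} = 93 − 8q_{South} − 3q_{North} = 0, so q_{South} = 11.625 − 0.375q_{North}.
At q_{North} = 3: q_{South} = 11.625 − 0.375·3 = 10.5.

10.5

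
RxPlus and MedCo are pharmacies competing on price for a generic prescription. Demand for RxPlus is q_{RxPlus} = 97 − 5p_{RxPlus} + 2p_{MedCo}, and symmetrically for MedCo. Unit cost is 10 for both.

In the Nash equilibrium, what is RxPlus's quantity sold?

RxPlus's profit: π = (p_{RxPlus} − 10)(97 − 5p_{RxPlus} + 2p_{MedCo}).
∂π/∂p_{RxPlus} = 147 − 10p_{RxPlus} + 2p_{MedCo} = 0 ⇒ p_{RxPlus} = 14.7 + 0.2p_{MedCo}.
Setting p_{RxPlus} = p_{MedCo} in the reaction function: p_{RxPlus} = 14.7 + 0.2p_{RxPlus}, so p_{RxPlus} = 14.7 / 0.8 = 18.375.
q_{RxPlus} = 97 − 5·18.375 + 2·18.375 = 41.875.

41.875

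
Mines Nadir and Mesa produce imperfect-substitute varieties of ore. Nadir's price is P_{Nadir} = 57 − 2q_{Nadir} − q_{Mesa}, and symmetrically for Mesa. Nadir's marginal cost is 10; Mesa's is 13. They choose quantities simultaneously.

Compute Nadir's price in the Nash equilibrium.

29.2

Mine Nadir's profit: π = q_{Nadir}(57 − 2q_{Nadir} − q_{Mesa}) − 10q_{Nadir}.
∂π/∂q_{Nadir} = 47 − 4q_{Nadir} − q_{Mesa} = 0 ⇒ q_{Nadir} = 11.75 − 0.25q_{Mesa}.
Similarly q_{Mesa} = 11 − 0.25q_{Nadir}.
Solving the two reaction functions simultaneously: (1 − (−0.25)(−0.25))q_{Nadir} = 11.75 − 0.25·11, so 0.9375q_{Nadir} = 9 and q_{Nadir} = 9.6.
Then q_{Mesa} = 11 − 0.25·9.6 = 8.6.
P_{Nadir} = 57 − 2·9.6 − 8.6 = 29.2.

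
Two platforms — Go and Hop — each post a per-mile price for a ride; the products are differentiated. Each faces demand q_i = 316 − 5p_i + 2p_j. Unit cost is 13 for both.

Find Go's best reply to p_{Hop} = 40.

Go's profit: π = (p_{Go} − 13)(316 − 5p_{Go} + 2p_{Hop}).
∂π/∂p_{Go} = 381 − 10p_{Go} + 2p_{Hop} = 0 ⇒ p_{Go} = 38.1 + 0.2p_{Hop}.
At p_{Hop} = 40: p_{Go} = 38.1 + 0.2·40 = 46.1.

46.1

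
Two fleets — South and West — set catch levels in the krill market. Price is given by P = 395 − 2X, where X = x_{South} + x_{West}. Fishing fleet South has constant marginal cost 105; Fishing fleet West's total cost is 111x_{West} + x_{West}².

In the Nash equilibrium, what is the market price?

222.2

Fishing fleet South's profit: π = x_{South}(395 − 2(x_{South} + x_{West})) − 105x_{South}.
∂π/∂x_{South} = 290 − 4x_{South} − 2x_{West} = 0, so x_{South} = 72.5 − 0.5x_{West}.
For West: ∂π/∂x_{West} = 284 − 6x_{West} − 2x_{South} = 0 ⇒ x_{West} = 142/3 − (1/3)x_{South}.
Substituting the second reaction function into the first: x_{South} = 72.5 − 0.5(142/3 − (1/3)x_{South}), which gives (5/6)x_{South} = 293/6 ⇒ x_{South} = 58.6.
Then x_{West} = 142/3 − (1/3)·58.6 = 27.8.
Equilibrium price: P = 395 − 2·86.4 = 222.2.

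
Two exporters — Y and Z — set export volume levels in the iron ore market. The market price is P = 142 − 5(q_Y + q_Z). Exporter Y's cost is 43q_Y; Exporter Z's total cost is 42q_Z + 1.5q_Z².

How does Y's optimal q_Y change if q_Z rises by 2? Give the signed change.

Exporter Y's profit: π = q_Y(142 − 5(q_Y + q_Z)) − 43q_Y.
∂π/∂q_Y = 99 − 10q_Y − 5q_Z = 0, so q_Y = 9.9 − 0.5q_Z.
The reaction-function slope is −0.5, so a 2-unit rise in q_Z moves q_Y by −0.5 × 2 = −1. Y's best response falls — the actions are strategic substitutes.

-1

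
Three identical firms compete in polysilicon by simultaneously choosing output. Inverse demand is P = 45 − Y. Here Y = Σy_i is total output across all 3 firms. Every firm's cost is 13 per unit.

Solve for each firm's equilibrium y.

A representative firm's profit is π_i = y_i(45 − Y) − 13y_i, with Y = y_i + Σ_{j≠i} y_j.
First-order condition: 32 − 2y_i − Σ_{j≠i} y_j = 0.
In a symmetric equilibrium every firm chooses the same y, so Σ_{j≠i} y_j = 2y. The condition becomes 32 − 4y = 0, giving y = 32/4 = 8.

8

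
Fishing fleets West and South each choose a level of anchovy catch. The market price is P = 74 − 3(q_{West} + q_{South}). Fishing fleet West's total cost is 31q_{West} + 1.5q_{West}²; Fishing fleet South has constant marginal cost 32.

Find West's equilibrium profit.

Fishing fleet West's profit: π = q_{West}(74 − 3(q_{West} + q_{South})) − 31q_{West} − 1.5q_{West}².
∂π/∂q_{West} = 43 − 9q_{West} − 3q_{South} = 0, so q_{West} = 43/9 − (1/3)q_{South}.
For South: ∂π/∂q_{South} = 42 − 6q_{South} − 3q_{West} = 0 ⇒ q_{South} = 7 − 0.5q_{West}.
Solving the two reaction functions simultaneously: (1 − (−1/3)(−0.5))q_{West} = 43/9 − (1/3)·7, so (5/6)q_{West} = 22/9 and q_{West} = 44/15.
Then q_{South} = 7 − 0.5·(44/15) = 83/15.
Price P = 74 − 3·(127/15) = 48.6.
West's profit: (48.6 − 31)·(44/15) − 1.5(44/15)² = 38.72.

38.72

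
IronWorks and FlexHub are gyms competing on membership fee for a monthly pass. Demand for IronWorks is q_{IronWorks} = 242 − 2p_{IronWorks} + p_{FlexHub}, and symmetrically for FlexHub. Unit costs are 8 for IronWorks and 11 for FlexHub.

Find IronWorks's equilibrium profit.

IronWorks's profit: π = (p_{IronWorks} − 8)(242 − 2p_{IronWorks} + p_{FlexHub}).
∂π/∂p_{IronWorks} = 258 − 4p_{IronWorks} + p_{FlexHub} = 0 ⇒ p_{IronWorks} = 64.5 + 0.25p_{FlexHub}.
Similarly p_{FlexHub} = 66 + 0.25p_{IronWorks}.
Plugging p_{FlexHub} into IronWorks's best response: p_{IronWorks} = 64.5 + 0.25(66 + 0.25p_{IronWorks}) ⇒ 0.9375p_{IronWorks} = 81, so p_{IronWorks} = 86.4.
Then p_{FlexHub} = 66 + 0.25·86.4 = 87.6.
q_{IronWorks} = 242 − 2·86.4 + 87.6 = 156.8.
Profit = (86.4 − 8)·156.8 = 12293.12.

12293.12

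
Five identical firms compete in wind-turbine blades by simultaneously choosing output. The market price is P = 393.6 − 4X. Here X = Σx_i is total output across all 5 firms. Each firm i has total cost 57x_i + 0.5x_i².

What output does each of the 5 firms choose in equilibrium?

13.464

A representative firm's profit is π_i = x_i(393.6 − 4X) − 57x_i − 0.5x_i², with X = x_i + Σ_{j≠i} x_j.
First-order condition: 336.6 − 9x_i − 4Σ_{j≠i} x_j = 0.
In a symmetric equilibrium every firm chooses the same x, so Σ_{j≠i} x_j = 4x. The condition becomes 336.6 − 25x = 0, giving x = 336.6/25 = 13.464.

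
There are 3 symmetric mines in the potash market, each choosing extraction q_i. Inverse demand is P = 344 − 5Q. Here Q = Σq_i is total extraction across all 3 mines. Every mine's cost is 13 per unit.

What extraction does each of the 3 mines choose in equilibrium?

16.55

A representative mine's profit is π_i = q_i(344 − 5Q) − 13q_i, with Q = q_i + Σ_{j≠i} q_j.
First-order condition: 331 − 10q_i − 5Σ_{j≠i} q_j = 0.
Imposing symmetry (q_j = q for all j) turns Σ_{j≠i} q_j into 2q, so 331 = 20q and q = 16.55.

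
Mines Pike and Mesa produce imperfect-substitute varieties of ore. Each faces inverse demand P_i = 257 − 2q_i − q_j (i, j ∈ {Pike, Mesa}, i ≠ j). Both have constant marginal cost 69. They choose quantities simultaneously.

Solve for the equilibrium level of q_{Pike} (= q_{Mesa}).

37.6

Mine Pike's profit: π = q_{Pike}(257 − 2q_{Pike} − q_{Mesa}) − 69q_{Pike}.
∂π/∂q_{Pike} = 188 − 4q_{Pike} − q_{Mesa} = 0 ⇒ q_{Pike} = 47 − 0.25q_{Mesa}.
By symmetry q_{Mesa} = q_{Pike}; substituting into the reaction function, 1.25q_{Pike} = 47 and q_{Pike} = 37.6.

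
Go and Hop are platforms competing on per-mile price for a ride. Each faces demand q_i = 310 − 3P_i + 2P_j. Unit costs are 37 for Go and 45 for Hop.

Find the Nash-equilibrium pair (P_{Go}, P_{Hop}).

Go's profit: π = (P_{Go} − 37)(310 − 3P_{Go} + 2P_{Hop}).
∂π/∂P_{Go} = 421 − 6P_{Go} + 2P_{Hop} = 0 ⇒ P_{Go} = 421/6 + (1/3)P_{Hop}.
Similarly P_{Hop} = 445/6 + (1/3)P_{Go}.
Plugging P_{Hop} into Go's best response: P_{Go} = 421/6 + (1/3)(445/6 + (1/3)P_{Go}) ⇒ (8/9)P_{Go} = 854/9, so P_{Go} = 106.75.
Then P_{Hop} = 445/6 + (1/3)·106.75 = 109.75.

106.75, 109.75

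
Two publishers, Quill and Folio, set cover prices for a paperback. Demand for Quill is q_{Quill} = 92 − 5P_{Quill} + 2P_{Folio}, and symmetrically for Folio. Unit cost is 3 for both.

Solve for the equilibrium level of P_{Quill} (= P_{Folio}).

13.375

Quill's profit: π = (P_{Quill} − 3)(92 − 5P_{Quill} + 2P_{Folio}).
∂π/∂P_{Quill} = 107 − 10P_{Quill} + 2P_{Folio} = 0 ⇒ P_{Quill} = 10.7 + 0.2P_{Folio}.
The game is symmetric, so in equilibrium P_{Folio} = P_{Quill}: the reaction function gives 0.8P_{Quill} = 10.7, hence P_{Quill} = 13.375.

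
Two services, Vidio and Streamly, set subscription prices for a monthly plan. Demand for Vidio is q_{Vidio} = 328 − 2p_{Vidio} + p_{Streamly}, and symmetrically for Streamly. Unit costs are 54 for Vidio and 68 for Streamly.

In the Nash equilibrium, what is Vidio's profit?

17372.48

Vidio's profit: π = (p_{Vidio} − 54)(328 − 2p_{Vidio} + p_{Streamly}).
∂π/∂p_{Vidio} = 436 − 4p_{Vidio} + p_{Streamly} = 0 ⇒ p_{Vidio} = 109 + 0.25p_{Streamly}.
Similarly p_{Streamly} = 116 + 0.25p_{Vidio}.
Solving the two reaction functions simultaneously: (1 − (0.25)(0.25))p_{Vidio} = 109 + 0.25·116, so 0.9375p_{Vidio} = 138 and p_{Vidio} = 147.2.
Then p_{Streamly} = 116 + 0.25·147.2 = 152.8.
q_{Vidio} = 328 − 2·147.2 + 152.8 = 186.4.
Profit = (147.2 − 54)·186.4 = 17372.48.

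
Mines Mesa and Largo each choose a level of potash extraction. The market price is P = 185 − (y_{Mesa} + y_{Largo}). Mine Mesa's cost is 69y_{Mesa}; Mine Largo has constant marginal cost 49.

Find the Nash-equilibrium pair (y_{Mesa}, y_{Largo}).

32, 52

Mine Mesa's profit: π = y_{Mesa}(185 − (y_{Mesa} + y_{Largo})) − 69y_{Mesa}.
∂π/∂y_{Mesa} = 116 − 2y_{Mesa} − y_{Largo} = 0, so y_{Mesa} = 58 − 0.5y_{Largo}.
By the same steps for Largo: y_{Largo} = 68 − 0.5y_{Mesa}.
Plugging y_{Largo} into Mesa's best response: y_{Mesa} = 58 − 0.5(68 − 0.5y_{Mesa}) ⇒ 0.75y_{Mesa} = 24, so y_{Mesa} = 32.
Then y_{Largo} = 68 − 0.5·32 = 52.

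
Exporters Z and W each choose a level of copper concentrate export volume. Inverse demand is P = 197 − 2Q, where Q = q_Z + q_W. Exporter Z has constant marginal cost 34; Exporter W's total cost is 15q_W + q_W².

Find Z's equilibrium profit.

1884.98

Exporter Z's profit: π = q_Z(197 − 2(q_Z + q_W)) − 34q_Z.
∂π/∂q_Z = 163 − 4q_Z − 2q_W = 0, so q_Z = 40.75 − 0.5q_W.
For W: ∂π/∂q_W = 182 − 6q_W − 2q_Z = 0 ⇒ q_W = 91/3 − (1/3)q_Z.
Solving the two reaction functions simultaneously: (1 − (−0.5)(−1/3))q_Z = 40.75 − 0.5·(91/3), so (5/6)q_Z = 307/12 and q_Z = 30.7.
Then q_W = 91/3 − (1/3)·30.7 = 20.1.
Price P = 197 − 2·50.8 = 95.4.
Z's profit: (95.4 − 34)·30.7 = 1884.98.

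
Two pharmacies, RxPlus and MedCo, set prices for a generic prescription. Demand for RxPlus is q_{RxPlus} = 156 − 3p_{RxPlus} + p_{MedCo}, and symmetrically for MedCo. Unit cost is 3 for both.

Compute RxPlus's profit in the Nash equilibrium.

2700

RxPlus's profit: π = (p_{RxPlus} − 3)(156 − 3p_{RxPlus} + p_{MedCo}).
∂π/∂p_{RxPlus} = 165 − 6p_{RxPlus} + p_{MedCo} = 0 ⇒ p_{RxPlus} = 27.5 + (1/6)p_{MedCo}.
By symmetry p_{MedCo} = p_{RxPlus}; substituting into the reaction function, (5/6)p_{RxPlus} = 27.5 and p_{RxPlus} = 33.
q_{RxPlus} = 156 − 3·33 + 33 = 90.
Profit = (33 − 3)·90 = 2700.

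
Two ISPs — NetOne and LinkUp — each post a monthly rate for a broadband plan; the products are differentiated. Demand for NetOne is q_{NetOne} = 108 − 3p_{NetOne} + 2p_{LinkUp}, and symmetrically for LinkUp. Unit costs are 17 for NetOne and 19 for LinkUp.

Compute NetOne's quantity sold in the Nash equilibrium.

NetOne's profit: π = (p_{NetOne} − 17)(108 − 3p_{NetOne} + 2p_{LinkUp}).
∂π/∂p_{NetOne} = 159 − 6p_{NetOne} + 2p_{LinkUp} = 0 ⇒ p_{NetOne} = 26.5 + (1/3)p_{LinkUp}.
Similarly p_{LinkUp} = 27.5 + (1/3)p_{NetOne}.
Plugging p_{LinkUp} into NetOne's best response: p_{NetOne} = 26.5 + (1/3)(27.5 + (1/3)p_{NetOne}) ⇒ (8/9)p_{NetOne} = 107/3, so p_{NetOne} = 40.125.
Then p_{LinkUp} = 27.5 + (1/3)·40.125 = 40.875.
q_{NetOne} = 108 − 3·40.125 + 2·40.875 = 69.375.

69.375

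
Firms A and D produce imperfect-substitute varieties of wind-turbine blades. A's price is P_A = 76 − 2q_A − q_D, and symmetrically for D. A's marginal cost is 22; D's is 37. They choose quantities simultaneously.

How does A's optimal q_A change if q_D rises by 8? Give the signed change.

-2

Firm A's profit: π = q_A(76 − 2q_A − q_D) − 22q_A.
∂π/∂q_A = 54 − 4q_A − q_D = 0 ⇒ q_A = 13.5 − 0.25q_D.
The reaction-function slope is −0.25, so an 8-unit rise in q_D moves q_A by −0.25 × 8 = −2. A's best response falls — the actions are strategic substitutes.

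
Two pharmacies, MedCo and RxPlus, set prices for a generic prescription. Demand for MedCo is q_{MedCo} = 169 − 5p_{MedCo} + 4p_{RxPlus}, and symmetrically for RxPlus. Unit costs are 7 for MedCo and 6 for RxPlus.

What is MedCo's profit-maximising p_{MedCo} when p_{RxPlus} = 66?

MedCo's profit: π = (p_{MedCo} − 7)(169 − 5p_{MedCo} + 4p_{RxPlus}).
∂π/∂p_{MedCo} = 204 − 10p_{MedCo} + 4p_{RxPlus} = 0 ⇒ p_{MedCo} = 20.4 + 0.4p_{RxPlus}.
At p_{RxPlus} = 66: p_{MedCo} = 20.4 + 0.4·66 = 46.8.

46.8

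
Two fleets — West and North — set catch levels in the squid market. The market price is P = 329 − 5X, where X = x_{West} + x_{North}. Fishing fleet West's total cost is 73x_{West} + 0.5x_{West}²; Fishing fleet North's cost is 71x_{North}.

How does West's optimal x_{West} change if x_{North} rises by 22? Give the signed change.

Fishing fleet West's profit: π = x_{West}(329 − 5(x_{West} + x_{North})) − 73x_{West} − 0.5x_{West}².
∂π/∂x_{West} = 256 − 11x_{West} − 5x_{North} = 0, so x_{West} = 256/11 − (5/11)x_{North}.
The reaction-function slope is −5/11, so a 22-unit rise in x_{North} moves x_{West} by −5/11 × 22 = −10. West's best response falls — the actions are strategic substitutes.

-10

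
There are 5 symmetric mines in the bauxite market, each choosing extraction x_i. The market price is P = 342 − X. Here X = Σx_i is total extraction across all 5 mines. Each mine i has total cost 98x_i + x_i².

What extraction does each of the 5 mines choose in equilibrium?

30.5

A representative mine's profit is π_i = x_i(342 − X) − 98x_i − x_i², with X = x_i + Σ_{j≠i} x_j.
First-order condition: 244 − 4x_i − Σ_{j≠i} x_j = 0.
With identical mines, set every x_j = x: then 244 − 4x − 4x = 0, i.e. x = 244/8 = 30.5.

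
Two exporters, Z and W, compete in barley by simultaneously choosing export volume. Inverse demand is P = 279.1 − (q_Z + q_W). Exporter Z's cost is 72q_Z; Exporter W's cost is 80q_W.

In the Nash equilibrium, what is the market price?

Exporter Z's profit: π = q_Z(279.1 − (q_Z + q_W)) − 72q_Z.
∂π/∂q_Z = 207.1 − 2q_Z − q_W = 0, so q_Z = 103.55 − 0.5q_W.
By the same steps for W: q_W = 99.55 − 0.5q_Z.
Plugging q_W into Z's best response: q_Z = 103.55 − 0.5(99.55 − 0.5q_Z) ⇒ 0.75q_Z = 53.775, so q_Z = 71.7.
Then q_W = 99.55 − 0.5·71.7 = 63.7.
Equilibrium price: P = 279.1 − 135.4 = 143.7.

143.7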